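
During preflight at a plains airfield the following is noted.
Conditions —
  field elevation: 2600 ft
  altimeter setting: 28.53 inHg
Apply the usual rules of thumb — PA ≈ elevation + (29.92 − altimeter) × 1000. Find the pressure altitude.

Pressure correction = (29.92 − 28.53) × 1000 = +1390 ft.
Pressure altitude = 2600 + (+1390) = 3990 ft.

3990 ft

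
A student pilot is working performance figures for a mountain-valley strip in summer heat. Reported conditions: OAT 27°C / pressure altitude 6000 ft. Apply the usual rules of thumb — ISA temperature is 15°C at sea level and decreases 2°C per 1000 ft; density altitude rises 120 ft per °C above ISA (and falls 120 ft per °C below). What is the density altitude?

ISA temperature at 6000 ft = 15 − 2 × (6000/1000) = 3°C.
ISA deviation = 27 − 3 = +24°C.
Density altitude = 6000 + 120 × (24) = 6000 + (+2880) = 8880 ft.

8880 ft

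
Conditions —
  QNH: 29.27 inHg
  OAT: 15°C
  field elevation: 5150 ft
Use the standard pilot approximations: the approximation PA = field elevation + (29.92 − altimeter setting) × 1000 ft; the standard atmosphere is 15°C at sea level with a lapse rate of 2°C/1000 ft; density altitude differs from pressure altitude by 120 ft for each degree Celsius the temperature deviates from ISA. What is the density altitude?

7192 ft

Pressure altitude = 5150 + (29.92 − 29.27) × 1000 = 5150 + (+650) = 5800 ft.
ISA temperature at 5800 ft = 15 − 2 × (5800/1000) = 3.4°C.
ISA deviation = 15 − 3.4 = +11.6°C.
Density altitude = 5800 + 120 × (11.6) = 7192 ft.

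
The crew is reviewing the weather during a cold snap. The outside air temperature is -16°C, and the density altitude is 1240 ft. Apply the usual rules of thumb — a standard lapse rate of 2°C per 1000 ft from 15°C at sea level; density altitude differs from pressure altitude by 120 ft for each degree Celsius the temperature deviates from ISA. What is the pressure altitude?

4000 ft

DA = PA + 120 × (OAT − (15 − 2·PA/1000)) = PA + 120·OAT − 1800 + 0.24·PA = 1.24·PA + 120·OAT − 1800.
So 1.24·PA = 1240 − 120 × (-16) + 1800 = 4960.
PA = 4960 / 1.24 = 4000 ft.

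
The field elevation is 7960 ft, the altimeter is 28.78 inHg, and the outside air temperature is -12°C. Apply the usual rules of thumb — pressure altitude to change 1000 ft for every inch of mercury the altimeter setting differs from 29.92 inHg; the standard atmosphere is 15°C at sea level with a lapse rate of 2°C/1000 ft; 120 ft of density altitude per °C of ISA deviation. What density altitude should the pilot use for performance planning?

Pressure altitude = 7960 + (29.92 − 28.78) × 1000 = 7960 + (+1140) = 9100 ft.
ISA temperature at 9100 ft = 15 − 2 × (9100/1000) = -3.2°C.
ISA deviation = -12 − (-3.2) = -8.8°C.
Density altitude = 9100 + 120 × (-8.8) = 8044 ft.

8044 ft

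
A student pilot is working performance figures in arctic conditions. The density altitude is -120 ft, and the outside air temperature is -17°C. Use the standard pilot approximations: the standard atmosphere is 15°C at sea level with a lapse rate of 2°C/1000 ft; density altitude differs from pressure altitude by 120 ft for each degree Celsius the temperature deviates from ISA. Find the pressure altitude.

DA = PA + 120 × (OAT − (15 − 2·PA/1000)) = PA + 120·OAT − 1800 + 0.24·PA = 1.24·PA + 120·OAT − 1800.
So 1.24·PA = -120 − 120 × (-17) + 1800 = 3720.
PA = 3720 / 1.24 = 3000 ft.

3000 ft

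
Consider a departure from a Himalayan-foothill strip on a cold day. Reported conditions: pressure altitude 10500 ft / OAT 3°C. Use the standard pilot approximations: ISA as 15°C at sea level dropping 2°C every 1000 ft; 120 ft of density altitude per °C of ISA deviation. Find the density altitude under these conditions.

ISA temperature at 10500 ft = 15 − 2 × (10500/1000) = -6°C.
ISA deviation = 3 − (-6) = +9°C.
Density altitude = 10500 + 120 × (9) = 10500 + (+1080) = 11580 ft.

11580 ft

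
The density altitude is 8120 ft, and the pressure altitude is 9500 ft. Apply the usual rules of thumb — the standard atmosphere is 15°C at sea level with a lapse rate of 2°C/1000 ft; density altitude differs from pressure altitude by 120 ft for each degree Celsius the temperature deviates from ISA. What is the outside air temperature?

-15.5°C

Density altitude − pressure altitude = 8120 − 9500 = -1380 ft.
At 120 ft/°C that is an ISA deviation of -1380/120 = -11.5°C.
ISA temperature at 9500 ft = 15 − 2 × (9500/1000) = -4°C.
OAT = ISA + deviation = -4 + (-11.5) = -15.5°C.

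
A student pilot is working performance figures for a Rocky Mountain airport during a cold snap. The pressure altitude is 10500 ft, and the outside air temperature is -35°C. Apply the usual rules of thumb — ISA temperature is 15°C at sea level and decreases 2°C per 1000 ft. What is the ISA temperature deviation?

ISA-29°C

ISA temperature at 10500 ft = 15 − 2 × (10500/1000) = -6°C.
Deviation = OAT − ISA = -35 − (-6) = -29°C.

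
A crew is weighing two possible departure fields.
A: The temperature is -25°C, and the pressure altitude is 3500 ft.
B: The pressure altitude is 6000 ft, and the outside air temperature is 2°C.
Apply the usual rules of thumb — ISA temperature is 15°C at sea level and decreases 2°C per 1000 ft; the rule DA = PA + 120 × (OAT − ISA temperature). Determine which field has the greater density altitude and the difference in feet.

B by 6340 ft

A: ISA temp = 8°C, deviation -33°C, DA = 3500 + 120 × (-33) = -460 ft.
B: ISA temp = 3°C, deviation -1°C, DA = 6000 + 120 × (-1) = 5880 ft.
B is higher by 5880 − (-460) = 6340 ft.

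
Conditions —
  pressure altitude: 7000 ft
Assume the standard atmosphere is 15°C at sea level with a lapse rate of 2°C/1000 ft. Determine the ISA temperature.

1°C

ISA temperature = 15 − 2 × (7000/1000) = 15 − 14 = 1°C.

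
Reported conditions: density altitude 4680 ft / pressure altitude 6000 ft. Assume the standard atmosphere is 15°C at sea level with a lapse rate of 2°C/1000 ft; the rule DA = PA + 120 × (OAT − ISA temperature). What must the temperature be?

Density altitude − pressure altitude = 4680 − 6000 = -1320 ft.
At 120 ft/°C that is an ISA deviation of -1320/120 = -11°C.
ISA temperature at 6000 ft = 15 − 2 × (6000/1000) = 3°C.
OAT = ISA + deviation = 3 + (-11) = -8°C.

-8°C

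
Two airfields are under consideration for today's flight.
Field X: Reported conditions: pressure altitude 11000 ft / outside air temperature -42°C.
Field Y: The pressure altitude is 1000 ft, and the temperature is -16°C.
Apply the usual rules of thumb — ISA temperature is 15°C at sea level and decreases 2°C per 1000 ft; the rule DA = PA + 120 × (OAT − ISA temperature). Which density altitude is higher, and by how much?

Field X by 9280 ft

Field X: ISA temp = -7°C, deviation -35°C, DA = 11000 + 120 × (-35) = 6800 ft.
Field Y: ISA temp = 13°C, deviation -29°C, DA = 1000 + 120 × (-29) = -2480 ft.
Field X is higher by 6800 − (-2480) = 9280 ft.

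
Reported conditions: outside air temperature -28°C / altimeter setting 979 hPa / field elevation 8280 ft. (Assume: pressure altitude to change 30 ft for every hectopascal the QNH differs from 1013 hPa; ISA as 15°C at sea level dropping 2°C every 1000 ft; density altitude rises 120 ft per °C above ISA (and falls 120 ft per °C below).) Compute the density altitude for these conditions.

Pressure altitude = 8280 + (1013 − 979) × 30 = 8280 + (+1020) = 9300 ft.
ISA temperature at 9300 ft = 15 − 2 × (9300/1000) = -3.6°C.
ISA deviation = -28 − (-3.6) = -24.4°C.
Density altitude = 9300 + 120 × (-24.4) = 6372 ft.

6372 ft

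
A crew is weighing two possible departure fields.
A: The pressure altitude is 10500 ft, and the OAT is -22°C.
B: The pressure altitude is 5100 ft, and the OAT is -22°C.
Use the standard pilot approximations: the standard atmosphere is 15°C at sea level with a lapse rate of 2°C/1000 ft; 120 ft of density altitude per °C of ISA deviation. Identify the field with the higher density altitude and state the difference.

A by 6696 ft

A: ISA temp = -6°C, deviation -16°C, DA = 10500 + 120 × (-16) = 8580 ft.
B: ISA temp = 4.8°C, deviation -26.8°C, DA = 5100 + 120 × (-26.8) = 1884 ft.
A is higher by 8580 − 1884 = 6696 ft.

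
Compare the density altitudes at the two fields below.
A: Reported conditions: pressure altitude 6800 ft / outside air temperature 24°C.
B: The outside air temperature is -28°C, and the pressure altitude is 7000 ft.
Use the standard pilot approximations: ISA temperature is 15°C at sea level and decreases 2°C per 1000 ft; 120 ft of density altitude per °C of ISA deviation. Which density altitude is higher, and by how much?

A by 5992 ft

A: ISA temp = 1.4°C, deviation +22.6°C, DA = 6800 + 120 × 22.6 = 9512 ft.
B: ISA temp = 1°C, deviation -29°C, DA = 7000 + 120 × (-29) = 3520 ft.
A is higher by 9512 − 3520 = 5992 ft.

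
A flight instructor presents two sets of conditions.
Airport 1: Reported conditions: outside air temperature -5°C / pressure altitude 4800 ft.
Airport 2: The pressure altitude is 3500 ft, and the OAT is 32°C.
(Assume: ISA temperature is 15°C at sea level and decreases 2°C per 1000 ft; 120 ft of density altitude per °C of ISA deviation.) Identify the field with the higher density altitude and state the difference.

Airport 1: ISA temp = 5.4°C, deviation -10.4°C, DA = 4800 + 120 × (-10.4) = 3552 ft.
Airport 2: ISA temp = 8°C, deviation +24°C, DA = 3500 + 120 × 24 = 6380 ft.
Airport 2 is higher by 6380 − 3552 = 2828 ft.

Airport 2 by 2828 ft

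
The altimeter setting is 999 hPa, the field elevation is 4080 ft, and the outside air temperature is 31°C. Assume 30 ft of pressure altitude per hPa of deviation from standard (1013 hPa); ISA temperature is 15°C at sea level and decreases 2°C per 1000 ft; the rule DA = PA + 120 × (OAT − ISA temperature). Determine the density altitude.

Pressure altitude = 4080 + (1013 − 999) × 30 = 4080 + (+420) = 4500 ft.
ISA temperature at 4500 ft = 15 − 2 × (4500/1000) = 6°C.
ISA deviation = 31 − 6 = +25°C.
Density altitude = 4500 + 120 × (25) = 7500 ft.

7500 ft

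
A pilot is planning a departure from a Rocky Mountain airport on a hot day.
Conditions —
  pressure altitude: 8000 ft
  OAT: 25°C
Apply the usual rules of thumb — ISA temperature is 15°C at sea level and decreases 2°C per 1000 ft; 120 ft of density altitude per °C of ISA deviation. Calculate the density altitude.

ISA temperature at 8000 ft = 15 − 2 × (8000/1000) = -1°C.
ISA deviation = 25 − (-1) = +26°C.
Density altitude = 8000 + 120 × (26) = 8000 + (+3120) = 11120 ft.

11120 ft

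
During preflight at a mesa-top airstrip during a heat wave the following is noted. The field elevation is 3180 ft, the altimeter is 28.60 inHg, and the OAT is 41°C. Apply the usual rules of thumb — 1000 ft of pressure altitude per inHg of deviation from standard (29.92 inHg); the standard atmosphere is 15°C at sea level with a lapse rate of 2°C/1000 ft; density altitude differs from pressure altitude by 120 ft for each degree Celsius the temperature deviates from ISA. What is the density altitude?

8700 ft

Pressure altitude = 3180 + (29.92 − 28.60) × 1000 = 3180 + (+1320) = 4500 ft.
ISA temperature at 4500 ft = 15 − 2 × (4500/1000) = 6°C.
ISA deviation = 41 − 6 = +35°C.
Density altitude = 4500 + 120 × (35) = 8700 ft.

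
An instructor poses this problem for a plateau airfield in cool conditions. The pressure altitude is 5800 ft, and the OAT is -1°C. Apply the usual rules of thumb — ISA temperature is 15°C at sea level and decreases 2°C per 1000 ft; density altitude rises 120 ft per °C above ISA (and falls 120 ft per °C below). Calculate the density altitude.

ISA temperature at 5800 ft = 15 − 2 × (5800/1000) = 3.4°C.
ISA deviation = -1 − 3.4 = -4.4°C.
Density altitude = 5800 + 120 × (-4.4) = 5800 + (-528) = 5272 ft.

5272 ft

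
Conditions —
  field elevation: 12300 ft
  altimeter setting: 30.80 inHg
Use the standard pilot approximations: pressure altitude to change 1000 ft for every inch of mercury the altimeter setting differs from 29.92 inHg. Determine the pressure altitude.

Pressure correction = (29.92 − 30.80) × 1000 = -880 ft.
Pressure altitude = 12300 + (-880) = 11420 ft.

11420 ft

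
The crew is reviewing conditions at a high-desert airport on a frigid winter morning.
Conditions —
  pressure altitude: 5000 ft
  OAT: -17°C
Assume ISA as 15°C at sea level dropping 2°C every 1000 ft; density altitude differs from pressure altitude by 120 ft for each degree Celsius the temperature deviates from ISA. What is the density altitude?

ISA temperature at 5000 ft = 15 − 2 × (5000/1000) = 5°C.
ISA deviation = -17 − 5 = -22°C.
Density altitude = 5000 + 120 × (-22) = 5000 + (-2640) = 2360 ft.

2360 ft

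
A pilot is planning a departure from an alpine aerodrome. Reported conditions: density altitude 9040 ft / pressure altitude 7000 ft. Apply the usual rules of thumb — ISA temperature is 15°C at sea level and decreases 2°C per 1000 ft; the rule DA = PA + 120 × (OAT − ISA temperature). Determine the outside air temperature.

18°C

Density altitude − pressure altitude = 9040 − 7000 = +2040 ft.
At 120 ft/°C that is an ISA deviation of 2040/120 = +17°C.
ISA temperature at 7000 ft = 15 − 2 × (7000/1000) = 1°C.
OAT = ISA + deviation = 1 + (+17) = 18°C.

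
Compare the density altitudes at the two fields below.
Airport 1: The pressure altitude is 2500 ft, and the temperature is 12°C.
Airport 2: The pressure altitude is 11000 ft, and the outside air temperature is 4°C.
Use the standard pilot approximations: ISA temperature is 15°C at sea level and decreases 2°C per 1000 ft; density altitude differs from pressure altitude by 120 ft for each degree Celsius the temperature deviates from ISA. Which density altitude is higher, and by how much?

Airport 1: ISA temp = 10°C, deviation +2°C, DA = 2500 + 120 × 2 = 2740 ft.
Airport 2: ISA temp = -7°C, deviation +11°C, DA = 11000 + 120 × 11 = 12320 ft.
Airport 2 is higher by 12320 − 2740 = 9580 ft.

Airport 2 by 9580 ft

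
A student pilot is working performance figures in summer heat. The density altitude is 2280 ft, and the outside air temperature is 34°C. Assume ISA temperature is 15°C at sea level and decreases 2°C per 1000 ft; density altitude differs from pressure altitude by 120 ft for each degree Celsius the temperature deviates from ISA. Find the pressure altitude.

DA = PA + 120 × (OAT − (15 − 2·PA/1000)) = PA + 120·OAT − 1800 + 0.24·PA = 1.24·PA + 120·OAT − 1800.
So 1.24·PA = 2280 − 120 × 34 + 1800 = 0.
PA = 0 / 1.24 = 0 ft.

0 ft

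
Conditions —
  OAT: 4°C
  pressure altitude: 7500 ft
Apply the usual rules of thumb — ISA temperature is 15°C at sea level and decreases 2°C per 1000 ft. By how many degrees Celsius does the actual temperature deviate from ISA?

ISA+4°C

ISA temperature at 7500 ft = 15 − 2 × (7500/1000) = 0°C.
Deviation = OAT − ISA = 4 − 0 = +4°C.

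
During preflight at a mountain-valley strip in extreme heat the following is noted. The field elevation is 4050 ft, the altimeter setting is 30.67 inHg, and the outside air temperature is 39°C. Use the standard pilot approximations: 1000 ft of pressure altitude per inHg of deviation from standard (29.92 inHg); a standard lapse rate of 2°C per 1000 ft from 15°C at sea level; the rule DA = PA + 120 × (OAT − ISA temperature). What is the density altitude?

6972 ft

Pressure altitude = 4050 + (29.92 − 30.67) × 1000 = 4050 + (-750) = 3300 ft.
ISA temperature at 3300 ft = 15 − 2 × (3300/1000) = 8.4°C.
ISA deviation = 39 − 8.4 = +30.6°C.
Density altitude = 3300 + 120 × (30.6) = 6972 ft.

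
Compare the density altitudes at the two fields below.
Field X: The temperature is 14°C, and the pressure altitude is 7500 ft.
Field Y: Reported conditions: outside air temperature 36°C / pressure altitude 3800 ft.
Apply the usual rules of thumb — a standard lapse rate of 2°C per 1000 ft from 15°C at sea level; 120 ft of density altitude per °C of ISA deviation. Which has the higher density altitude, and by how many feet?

Field X by 1948 ft

Field X: ISA temp = 0°C, deviation +14°C, DA = 7500 + 120 × 14 = 9180 ft.
Field Y: ISA temp = 7.4°C, deviation +28.6°C, DA = 3800 + 120 × 28.6 = 7232 ft.
Field X is higher by 9180 − 7232 = 1948 ft.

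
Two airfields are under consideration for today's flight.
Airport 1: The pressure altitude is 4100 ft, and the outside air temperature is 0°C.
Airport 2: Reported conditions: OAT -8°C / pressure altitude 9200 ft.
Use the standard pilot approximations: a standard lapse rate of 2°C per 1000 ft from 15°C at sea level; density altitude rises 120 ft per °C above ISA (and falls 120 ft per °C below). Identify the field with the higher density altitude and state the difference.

Airport 2 by 5364 ft

Airport 1: ISA temp = 6.8°C, deviation -6.8°C, DA = 4100 + 120 × (-6.8) = 3284 ft.
Airport 2: ISA temp = -3.4°C, deviation -4.6°C, DA = 9200 + 120 × (-4.6) = 8648 ft.
Airport 2 is higher by 8648 − 3284 = 5364 ft.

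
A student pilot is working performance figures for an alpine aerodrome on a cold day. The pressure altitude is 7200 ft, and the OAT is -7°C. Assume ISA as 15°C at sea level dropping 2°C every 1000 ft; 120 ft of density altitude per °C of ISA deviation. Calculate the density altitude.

6288 ft

ISA temperature at 7200 ft = 15 − 2 × (7200/1000) = 0.6°C.
ISA deviation = -7 − 0.6 = -7.6°C.
Density altitude = 7200 + 120 × (-7.6) = 7200 + (-912) = 6288 ft.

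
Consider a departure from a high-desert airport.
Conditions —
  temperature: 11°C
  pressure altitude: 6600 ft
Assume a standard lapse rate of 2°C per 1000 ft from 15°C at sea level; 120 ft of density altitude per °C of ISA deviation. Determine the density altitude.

ISA temperature at 6600 ft = 15 − 2 × (6600/1000) = 1.8°C.
ISA deviation = 11 − 1.8 = +9.2°C.
Density altitude = 6600 + 120 × (9.2) = 6600 + (+1104) = 7704 ft.

7704 ft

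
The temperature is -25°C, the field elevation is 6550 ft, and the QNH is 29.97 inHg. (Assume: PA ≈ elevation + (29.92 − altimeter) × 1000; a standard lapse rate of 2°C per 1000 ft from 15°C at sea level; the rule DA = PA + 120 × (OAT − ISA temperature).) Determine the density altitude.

Pressure altitude = 6550 + (29.92 − 29.97) × 1000 = 6550 + (-50) = 6500 ft.
ISA temperature at 6500 ft = 15 − 2 × (6500/1000) = 2°C.
ISA deviation = -25 − 2 = -27°C.
Density altitude = 6500 + 120 × (-27) = 3260 ft.

3260 ft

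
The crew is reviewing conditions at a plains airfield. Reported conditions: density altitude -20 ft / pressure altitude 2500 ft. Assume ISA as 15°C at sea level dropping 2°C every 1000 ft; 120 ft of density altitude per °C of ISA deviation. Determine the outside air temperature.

-11°C

Density altitude − pressure altitude = -20 − 2500 = -2520 ft.
At 120 ft/°C that is an ISA deviation of -2520/120 = -21°C.
ISA temperature at 2500 ft = 15 − 2 × (2500/1000) = 10°C.
OAT = ISA + deviation = 10 + (-21) = -11°C.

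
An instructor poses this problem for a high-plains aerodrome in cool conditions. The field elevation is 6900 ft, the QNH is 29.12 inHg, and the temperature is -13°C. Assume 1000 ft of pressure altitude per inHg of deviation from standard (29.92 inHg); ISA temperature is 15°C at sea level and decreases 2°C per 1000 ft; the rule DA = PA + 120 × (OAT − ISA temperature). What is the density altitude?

Pressure altitude = 6900 + (29.92 − 29.12) × 1000 = 6900 + (+800) = 7700 ft.
ISA temperature at 7700 ft = 15 − 2 × (7700/1000) = -0.4°C.
ISA deviation = -13 − (-0.4) = -12.6°C.
Density altitude = 7700 + 120 × (-12.6) = 6188 ft.

6188 ft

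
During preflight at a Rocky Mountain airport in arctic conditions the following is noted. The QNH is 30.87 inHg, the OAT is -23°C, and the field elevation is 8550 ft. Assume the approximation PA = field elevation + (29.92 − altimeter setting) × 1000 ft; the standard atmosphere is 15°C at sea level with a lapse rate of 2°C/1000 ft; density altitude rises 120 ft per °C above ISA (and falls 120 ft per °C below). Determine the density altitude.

Pressure altitude = 8550 + (29.92 − 30.87) × 1000 = 8550 + (-950) = 7600 ft.
ISA temperature at 7600 ft = 15 − 2 × (7600/1000) = -0.2°C.
ISA deviation = -23 − (-0.2) = -22.8°C.
Density altitude = 7600 + 120 × (-22.8) = 4864 ft.

4864 ft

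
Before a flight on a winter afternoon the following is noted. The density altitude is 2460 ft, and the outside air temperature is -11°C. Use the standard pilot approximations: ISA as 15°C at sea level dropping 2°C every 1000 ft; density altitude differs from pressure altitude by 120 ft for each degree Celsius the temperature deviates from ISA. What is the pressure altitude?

4500 ft

DA = PA + 120 × (OAT − (15 − 2·PA/1000)) = PA + 120·OAT − 1800 + 0.24·PA = 1.24·PA + 120·OAT − 1800.
So 1.24·PA = 2460 − 120 × (-11) + 1800 = 5580.
PA = 5580 / 1.24 = 4500 ft.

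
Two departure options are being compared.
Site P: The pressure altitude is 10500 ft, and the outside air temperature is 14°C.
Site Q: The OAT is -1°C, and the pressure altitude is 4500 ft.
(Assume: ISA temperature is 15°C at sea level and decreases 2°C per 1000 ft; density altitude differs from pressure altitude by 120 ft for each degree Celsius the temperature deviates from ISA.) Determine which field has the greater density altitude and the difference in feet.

Site P: ISA temp = -6°C, deviation +20°C, DA = 10500 + 120 × 20 = 12900 ft.
Site Q: ISA temp = 6°C, deviation -7°C, DA = 4500 + 120 × (-7) = 3660 ft.
Site P is higher by 12900 − 3660 = 9240 ft.

Site P by 9240 ft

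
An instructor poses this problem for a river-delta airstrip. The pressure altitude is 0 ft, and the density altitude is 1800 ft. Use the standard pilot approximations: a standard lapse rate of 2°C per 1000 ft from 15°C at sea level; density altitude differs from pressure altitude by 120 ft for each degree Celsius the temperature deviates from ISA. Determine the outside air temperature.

30°C

Density altitude − pressure altitude = 1800 − 0 = +1800 ft.
At 120 ft/°C that is an ISA deviation of 1800/120 = +15°C.
ISA temperature at 0 ft = 15 − 2 × (0/1000) = 15°C.
OAT = ISA + deviation = 15 + (+15) = 30°C.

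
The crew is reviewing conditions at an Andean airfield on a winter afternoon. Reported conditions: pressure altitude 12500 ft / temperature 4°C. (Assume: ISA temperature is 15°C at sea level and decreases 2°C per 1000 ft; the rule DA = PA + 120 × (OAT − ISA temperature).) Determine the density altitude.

ISA temperature at 12500 ft = 15 − 2 × (12500/1000) = -10°C.
ISA deviation = 4 − (-10) = +14°C.
Density altitude = 12500 + 120 × (14) = 12500 + (+1680) = 14180 ft.

14180 ft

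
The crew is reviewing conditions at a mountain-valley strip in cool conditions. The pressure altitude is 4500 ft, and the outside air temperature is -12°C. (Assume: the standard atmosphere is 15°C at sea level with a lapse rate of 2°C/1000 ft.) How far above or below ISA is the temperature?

ISA-18°C

ISA temperature at 4500 ft = 15 − 2 × (4500/1000) = 6°C.
Deviation = OAT − ISA = -12 − 6 = -18°C.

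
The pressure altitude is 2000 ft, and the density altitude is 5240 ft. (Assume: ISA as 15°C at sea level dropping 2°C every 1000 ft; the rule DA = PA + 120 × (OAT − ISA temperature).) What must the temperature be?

38°C

Density altitude − pressure altitude = 5240 − 2000 = +3240 ft.
At 120 ft/°C that is an ISA deviation of 3240/120 = +27°C.
ISA temperature at 2000 ft = 15 − 2 × (2000/1000) = 11°C.
OAT = ISA + deviation = 11 + (+27) = 38°C.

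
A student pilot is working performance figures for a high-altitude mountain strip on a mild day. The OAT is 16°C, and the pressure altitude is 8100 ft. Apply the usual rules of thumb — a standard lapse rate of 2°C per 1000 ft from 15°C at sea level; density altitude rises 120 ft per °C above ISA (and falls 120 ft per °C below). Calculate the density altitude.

10164 ft

ISA temperature at 8100 ft = 15 − 2 × (8100/1000) = -1.2°C.
ISA deviation = 16 − (-1.2) = +17.2°C.
Density altitude = 8100 + 120 × (17.2) = 8100 + (+2064) = 10164 ft.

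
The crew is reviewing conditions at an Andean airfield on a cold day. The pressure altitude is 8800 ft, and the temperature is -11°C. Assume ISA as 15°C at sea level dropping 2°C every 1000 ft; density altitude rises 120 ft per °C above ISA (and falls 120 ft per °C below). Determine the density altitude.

7792 ft

ISA temperature at 8800 ft = 15 − 2 × (8800/1000) = -2.6°C.
ISA deviation = -11 − (-2.6) = -8.4°C.
Density altitude = 8800 + 120 × (-8.4) = 8800 + (-1008) = 7792 ft.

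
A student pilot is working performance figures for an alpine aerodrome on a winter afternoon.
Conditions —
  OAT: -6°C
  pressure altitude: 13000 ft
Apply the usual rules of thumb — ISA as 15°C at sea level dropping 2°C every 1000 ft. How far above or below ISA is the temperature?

ISA+5°C

ISA temperature at 13000 ft = 15 − 2 × (13000/1000) = -11°C.
Deviation = OAT − ISA = -6 − (-11) = +5°C.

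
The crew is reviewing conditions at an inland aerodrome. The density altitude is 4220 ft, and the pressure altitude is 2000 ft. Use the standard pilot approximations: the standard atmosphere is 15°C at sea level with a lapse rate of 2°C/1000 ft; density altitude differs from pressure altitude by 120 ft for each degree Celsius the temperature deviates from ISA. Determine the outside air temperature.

Density altitude − pressure altitude = 4220 − 2000 = +2220 ft.
At 120 ft/°C that is an ISA deviation of 2220/120 = +18.5°C.
ISA temperature at 2000 ft = 15 − 2 × (2000/1000) = 11°C.
OAT = ISA + deviation = 11 + (+18.5) = 29.5°C.

29.5°C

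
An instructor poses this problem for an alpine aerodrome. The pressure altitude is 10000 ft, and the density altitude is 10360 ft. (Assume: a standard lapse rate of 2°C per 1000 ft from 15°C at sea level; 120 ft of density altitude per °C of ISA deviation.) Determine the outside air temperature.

Density altitude − pressure altitude = 10360 − 10000 = +360 ft.
At 120 ft/°C that is an ISA deviation of 360/120 = +3°C.
ISA temperature at 10000 ft = 15 − 2 × (10000/1000) = -5°C.
OAT = ISA + deviation = -5 + (+3) = -2°C.

-2°C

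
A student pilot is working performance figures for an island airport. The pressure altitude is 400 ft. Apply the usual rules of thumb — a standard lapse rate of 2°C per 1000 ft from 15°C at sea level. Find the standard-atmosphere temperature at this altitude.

14.2°C

ISA temperature = 15 − 2 × (400/1000) = 15 − 0.8 = 14.2°C.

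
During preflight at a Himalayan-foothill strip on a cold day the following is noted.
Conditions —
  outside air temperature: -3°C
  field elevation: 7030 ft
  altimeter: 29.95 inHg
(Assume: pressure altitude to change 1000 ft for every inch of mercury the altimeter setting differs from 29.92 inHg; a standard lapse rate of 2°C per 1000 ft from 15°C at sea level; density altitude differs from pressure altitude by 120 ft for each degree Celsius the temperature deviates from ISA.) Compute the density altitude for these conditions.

6520 ft

Pressure altitude = 7030 + (29.92 − 29.95) × 1000 = 7030 + (-30) = 7000 ft.
ISA temperature at 7000 ft = 15 − 2 × (7000/1000) = 1°C.
ISA deviation = -3 − 1 = -4°C.
Density altitude = 7000 + 120 × (-4) = 6520 ft.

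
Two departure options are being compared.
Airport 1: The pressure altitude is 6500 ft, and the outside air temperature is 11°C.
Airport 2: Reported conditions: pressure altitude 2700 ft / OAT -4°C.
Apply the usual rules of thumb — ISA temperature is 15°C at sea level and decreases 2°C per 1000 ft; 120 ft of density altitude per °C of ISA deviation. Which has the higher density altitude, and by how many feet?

Airport 1: ISA temp = 2°C, deviation +9°C, DA = 6500 + 120 × 9 = 7580 ft.
Airport 2: ISA temp = 9.6°C, deviation -13.6°C, DA = 2700 + 120 × (-13.6) = 1068 ft.
Airport 1 is higher by 7580 − 1068 = 6512 ft.

Airport 1 by 6512 ft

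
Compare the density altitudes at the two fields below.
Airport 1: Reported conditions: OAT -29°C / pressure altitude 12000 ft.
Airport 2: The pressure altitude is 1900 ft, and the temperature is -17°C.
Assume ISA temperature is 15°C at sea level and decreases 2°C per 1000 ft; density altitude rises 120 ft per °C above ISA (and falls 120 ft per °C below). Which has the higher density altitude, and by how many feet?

Airport 1 by 11084 ft

Airport 1: ISA temp = -9°C, deviation -20°C, DA = 12000 + 120 × (-20) = 9600 ft.
Airport 2: ISA temp = 11.2°C, deviation -28.2°C, DA = 1900 + 120 × (-28.2) = -1484 ft.
Airport 1 is higher by 9600 − (-1484) = 11084 ft.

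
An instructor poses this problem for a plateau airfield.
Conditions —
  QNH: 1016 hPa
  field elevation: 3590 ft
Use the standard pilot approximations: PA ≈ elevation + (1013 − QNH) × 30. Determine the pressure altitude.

3500 ft

Pressure correction = (1013 − 1016) × 30 = -90 ft.
Pressure altitude = 3590 + (-90) = 3500 ft.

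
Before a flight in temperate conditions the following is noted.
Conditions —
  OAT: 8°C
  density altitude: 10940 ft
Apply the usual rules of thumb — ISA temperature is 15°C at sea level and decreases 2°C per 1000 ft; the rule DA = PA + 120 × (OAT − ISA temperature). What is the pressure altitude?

9500 ft

DA = PA + 120 × (OAT − (15 − 2·PA/1000)) = PA + 120·OAT − 1800 + 0.24·PA = 1.24·PA + 120·OAT − 1800.
So 1.24·PA = 10940 − 120 × 8 + 1800 = 11780.
PA = 11780 / 1.24 = 9500 ft.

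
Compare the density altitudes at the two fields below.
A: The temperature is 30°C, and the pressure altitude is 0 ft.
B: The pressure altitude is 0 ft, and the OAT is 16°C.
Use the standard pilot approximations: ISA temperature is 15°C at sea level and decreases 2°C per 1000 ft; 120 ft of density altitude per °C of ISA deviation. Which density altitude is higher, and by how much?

A: ISA temp = 15°C, deviation +15°C, DA = 0 + 120 × 15 = 1800 ft.
B: ISA temp = 15°C, deviation +1°C, DA = 0 + 120 × 1 = 120 ft.
A is higher by 1800 − 120 = 1680 ft.

A by 1680 ft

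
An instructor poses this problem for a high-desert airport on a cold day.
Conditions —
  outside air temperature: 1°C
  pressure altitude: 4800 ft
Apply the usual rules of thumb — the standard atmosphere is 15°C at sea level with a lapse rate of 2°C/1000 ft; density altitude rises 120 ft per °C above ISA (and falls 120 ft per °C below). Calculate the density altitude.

ISA temperature at 4800 ft = 15 − 2 × (4800/1000) = 5.4°C.
ISA deviation = 1 − 5.4 = -4.4°C.
Density altitude = 4800 + 120 × (-4.4) = 4800 + (-528) = 4272 ft.

4272 ft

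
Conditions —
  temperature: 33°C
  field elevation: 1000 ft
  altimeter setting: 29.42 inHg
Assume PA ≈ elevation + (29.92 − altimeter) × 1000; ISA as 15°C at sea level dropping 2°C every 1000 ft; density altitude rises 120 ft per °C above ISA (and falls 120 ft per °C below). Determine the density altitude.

Pressure altitude = 1000 + (29.92 − 29.42) × 1000 = 1000 + (+500) = 1500 ft.
ISA temperature at 1500 ft = 15 − 2 × (1500/1000) = 12°C.
ISA deviation = 33 − 12 = +21°C.
Density altitude = 1500 + 120 × (21) = 4020 ft.

4020 ft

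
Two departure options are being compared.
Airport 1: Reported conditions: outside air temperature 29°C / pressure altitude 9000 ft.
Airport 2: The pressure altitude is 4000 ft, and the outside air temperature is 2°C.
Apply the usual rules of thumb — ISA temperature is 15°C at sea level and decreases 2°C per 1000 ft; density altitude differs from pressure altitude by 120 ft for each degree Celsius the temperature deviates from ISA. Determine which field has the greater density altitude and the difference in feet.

Airport 1 by 9440 ft

Airport 1: ISA temp = -3°C, deviation +32°C, DA = 9000 + 120 × 32 = 12840 ft.
Airport 2: ISA temp = 7°C, deviation -5°C, DA = 4000 + 120 × (-5) = 3400 ft.
Airport 1 is higher by 12840 − 3400 = 9440 ft.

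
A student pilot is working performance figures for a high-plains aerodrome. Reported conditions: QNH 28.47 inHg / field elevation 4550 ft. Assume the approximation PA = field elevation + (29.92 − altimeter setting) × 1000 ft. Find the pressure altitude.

Pressure correction = (29.92 − 28.47) × 1000 = +1450 ft.
Pressure altitude = 4550 + (+1450) = 6000 ft.

6000 ft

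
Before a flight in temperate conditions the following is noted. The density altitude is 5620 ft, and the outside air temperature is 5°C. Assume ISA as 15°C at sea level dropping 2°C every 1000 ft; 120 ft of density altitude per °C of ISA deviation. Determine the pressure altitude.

DA = PA + 120 × (OAT − (15 − 2·PA/1000)) = PA + 120·OAT − 1800 + 0.24·PA = 1.24·PA + 120·OAT − 1800.
So 1.24·PA = 5620 − 120 × 5 + 1800 = 6820.
PA = 6820 / 1.24 = 5500 ft.

5500 ft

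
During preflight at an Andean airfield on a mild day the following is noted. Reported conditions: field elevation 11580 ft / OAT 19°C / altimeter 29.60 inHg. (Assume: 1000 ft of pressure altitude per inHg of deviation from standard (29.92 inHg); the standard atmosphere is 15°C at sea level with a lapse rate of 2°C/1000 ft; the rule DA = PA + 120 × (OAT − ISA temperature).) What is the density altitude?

Pressure altitude = 11580 + (29.92 − 29.60) × 1000 = 11580 + (+320) = 11900 ft.
ISA temperature at 11900 ft = 15 − 2 × (11900/1000) = -8.8°C.
ISA deviation = 19 − (-8.8) = +27.8°C.
Density altitude = 11900 + 120 × (27.8) = 15236 ft.

15236 ft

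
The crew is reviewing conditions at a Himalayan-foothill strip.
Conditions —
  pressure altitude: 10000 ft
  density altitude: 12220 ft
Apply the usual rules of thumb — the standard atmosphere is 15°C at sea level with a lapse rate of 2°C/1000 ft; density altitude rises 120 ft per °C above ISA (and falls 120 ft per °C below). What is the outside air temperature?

Density altitude − pressure altitude = 12220 − 10000 = +2220 ft.
At 120 ft/°C that is an ISA deviation of 2220/120 = +18.5°C.
ISA temperature at 10000 ft = 15 − 2 × (10000/1000) = -5°C.
OAT = ISA + deviation = -5 + (+18.5) = 13.5°C.

13.5°C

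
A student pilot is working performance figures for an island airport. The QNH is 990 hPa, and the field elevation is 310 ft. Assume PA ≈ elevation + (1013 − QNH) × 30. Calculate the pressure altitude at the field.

1000 ft

Pressure correction = (1013 − 990) × 30 = +690 ft.
Pressure altitude = 310 + (+690) = 1000 ft.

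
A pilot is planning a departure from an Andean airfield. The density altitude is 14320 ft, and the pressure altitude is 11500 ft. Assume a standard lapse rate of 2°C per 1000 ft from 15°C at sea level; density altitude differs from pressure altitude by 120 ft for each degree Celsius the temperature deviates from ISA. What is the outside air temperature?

Density altitude − pressure altitude = 14320 − 11500 = +2820 ft.
At 120 ft/°C that is an ISA deviation of 2820/120 = +23.5°C.
ISA temperature at 11500 ft = 15 − 2 × (11500/1000) = -8°C.
OAT = ISA + deviation = -8 + (+23.5) = 15.5°C.

15.5°C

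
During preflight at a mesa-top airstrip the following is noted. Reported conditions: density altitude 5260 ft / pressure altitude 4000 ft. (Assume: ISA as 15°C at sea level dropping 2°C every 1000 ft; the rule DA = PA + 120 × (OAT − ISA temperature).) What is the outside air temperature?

17.5°C

Density altitude − pressure altitude = 5260 − 4000 = +1260 ft.
At 120 ft/°C that is an ISA deviation of 1260/120 = +10.5°C.
ISA temperature at 4000 ft = 15 − 2 × (4000/1000) = 7°C.
OAT = ISA + deviation = 7 + (+10.5) = 17.5°C.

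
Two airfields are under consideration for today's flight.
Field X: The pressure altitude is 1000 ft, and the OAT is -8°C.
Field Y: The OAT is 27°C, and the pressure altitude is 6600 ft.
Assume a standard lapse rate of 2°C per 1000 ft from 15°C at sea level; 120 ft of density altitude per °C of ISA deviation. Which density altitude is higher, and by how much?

Field Y by 11144 ft

Field X: ISA temp = 13°C, deviation -21°C, DA = 1000 + 120 × (-21) = -1520 ft.
Field Y: ISA temp = 1.8°C, deviation +25.2°C, DA = 6600 + 120 × 25.2 = 9624 ft.
Field Y is higher by 9624 − (-1520) = 11144 ft.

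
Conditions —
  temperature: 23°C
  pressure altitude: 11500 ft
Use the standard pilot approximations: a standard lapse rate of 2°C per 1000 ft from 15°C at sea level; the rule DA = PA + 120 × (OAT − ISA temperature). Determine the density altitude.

15220 ft

ISA temperature at 11500 ft = 15 − 2 × (11500/1000) = -8°C.
ISA deviation = 23 − (-8) = +31°C.
Density altitude = 11500 + 120 × (31) = 11500 + (+3720) = 15220 ft.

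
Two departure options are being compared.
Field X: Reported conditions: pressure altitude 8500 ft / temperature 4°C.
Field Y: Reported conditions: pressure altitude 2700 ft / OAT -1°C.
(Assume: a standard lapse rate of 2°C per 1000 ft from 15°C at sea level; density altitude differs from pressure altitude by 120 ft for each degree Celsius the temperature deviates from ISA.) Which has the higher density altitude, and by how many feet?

Field X: ISA temp = -2°C, deviation +6°C, DA = 8500 + 120 × 6 = 9220 ft.
Field Y: ISA temp = 9.6°C, deviation -10.6°C, DA = 2700 + 120 × (-10.6) = 1428 ft.
Field X is higher by 9220 − 1428 = 7792 ft.

Field X by 7792 ft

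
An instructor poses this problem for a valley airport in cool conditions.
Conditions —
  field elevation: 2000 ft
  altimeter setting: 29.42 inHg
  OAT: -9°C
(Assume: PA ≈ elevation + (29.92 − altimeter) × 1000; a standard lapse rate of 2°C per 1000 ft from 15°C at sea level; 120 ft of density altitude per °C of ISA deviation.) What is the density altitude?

Pressure altitude = 2000 + (29.92 − 29.42) × 1000 = 2000 + (+500) = 2500 ft.
ISA temperature at 2500 ft = 15 − 2 × (2500/1000) = 10°C.
ISA deviation = -9 − 10 = -19°C.
Density altitude = 2500 + 120 × (-19) = 220 ft.

220 ft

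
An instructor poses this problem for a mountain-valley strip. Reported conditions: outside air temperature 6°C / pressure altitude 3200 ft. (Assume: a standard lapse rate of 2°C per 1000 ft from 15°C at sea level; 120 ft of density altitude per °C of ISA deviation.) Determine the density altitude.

ISA temperature at 3200 ft = 15 − 2 × (3200/1000) = 8.6°C.
ISA deviation = 6 − 8.6 = -2.6°C.
Density altitude = 3200 + 120 × (-2.6) = 3200 + (-312) = 2888 ft.

2888 ft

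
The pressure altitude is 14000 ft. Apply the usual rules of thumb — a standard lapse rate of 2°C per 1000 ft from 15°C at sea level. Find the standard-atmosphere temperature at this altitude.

ISA temperature = 15 − 2 × (14000/1000) = 15 − 28 = -13°C.

-13°C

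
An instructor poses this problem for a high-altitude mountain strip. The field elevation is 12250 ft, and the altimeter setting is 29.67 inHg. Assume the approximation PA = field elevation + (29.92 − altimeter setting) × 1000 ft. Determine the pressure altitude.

Pressure correction = (29.92 − 29.67) × 1000 = +250 ft.
Pressure altitude = 12250 + (+250) = 12500 ft.

12500 ft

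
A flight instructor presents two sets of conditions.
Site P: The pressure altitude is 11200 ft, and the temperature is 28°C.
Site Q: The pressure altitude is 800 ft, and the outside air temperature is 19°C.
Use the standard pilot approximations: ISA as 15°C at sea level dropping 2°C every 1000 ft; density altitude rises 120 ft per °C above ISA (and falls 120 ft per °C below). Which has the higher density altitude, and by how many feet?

Site P: ISA temp = -7.4°C, deviation +35.4°C, DA = 11200 + 120 × 35.4 = 15448 ft.
Site Q: ISA temp = 13.4°C, deviation +5.6°C, DA = 800 + 120 × 5.6 = 1472 ft.
Site P is higher by 15448 − 1472 = 13976 ft.

Site P by 13976 ft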